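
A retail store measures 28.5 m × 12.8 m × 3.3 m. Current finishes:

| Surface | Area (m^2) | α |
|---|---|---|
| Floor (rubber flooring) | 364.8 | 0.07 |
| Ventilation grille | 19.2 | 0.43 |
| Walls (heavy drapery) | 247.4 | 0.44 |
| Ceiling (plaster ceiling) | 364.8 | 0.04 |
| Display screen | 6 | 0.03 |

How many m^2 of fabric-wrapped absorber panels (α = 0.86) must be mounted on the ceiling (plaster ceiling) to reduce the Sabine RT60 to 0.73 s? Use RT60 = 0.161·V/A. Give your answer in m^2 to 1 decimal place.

131.8

Total absorption A₁ = 364.8*0.07 + 19.2*0.43 + 247.4*0.44 + 364.8*0.04 + 6*0.03
  = 25.536 + 8.256 + 108.856 + 14.592 + 0.180 = 157.420 m^2 sabins.
Required A₂ = 0.161·1203.84/0.73 = 265.504 sabins.
Absorption to add: 265.504 − 157.420 = 108.084 sabins.
Net gain per m^2: Δα = 0.86 − 0.04 = 0.82.
Panel area = 108.084 / 0.82 = 131.8 m^2.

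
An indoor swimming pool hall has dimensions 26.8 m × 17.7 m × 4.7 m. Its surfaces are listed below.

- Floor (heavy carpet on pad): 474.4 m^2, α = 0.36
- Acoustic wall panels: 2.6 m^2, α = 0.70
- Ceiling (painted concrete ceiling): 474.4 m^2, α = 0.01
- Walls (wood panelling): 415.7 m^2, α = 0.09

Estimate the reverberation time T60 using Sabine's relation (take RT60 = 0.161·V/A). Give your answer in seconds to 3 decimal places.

1.671 seconds

A = Σ Sᵢαᵢ = 474.4*0.36 + 2.6*0.70 + 474.4*0.01 + 415.7*0.09 = 214.761 sabins.
Room volume: 2229.492 m³.
Sabine: RT60 = 0.161 × 2229.492 / 214.761 = 1.671 s.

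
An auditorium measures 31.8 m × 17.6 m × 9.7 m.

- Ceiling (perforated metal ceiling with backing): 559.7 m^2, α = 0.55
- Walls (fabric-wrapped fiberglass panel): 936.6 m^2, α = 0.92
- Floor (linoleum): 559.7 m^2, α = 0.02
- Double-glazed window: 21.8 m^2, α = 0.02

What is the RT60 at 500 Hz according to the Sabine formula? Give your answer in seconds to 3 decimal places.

0.740 sec

A = Σ Sᵢαᵢ = 559.7·0.55 + 936.6·0.92 + 559.7·0.02 + 21.8·0.02 = 1181.137 sabins.
Volume V = 31.8 × 17.6 × 9.7 = 5428.896 m³.
RT60 = 0.161 · V / A = 0.161 × 5428.896 / 1181.137 = 0.740 s.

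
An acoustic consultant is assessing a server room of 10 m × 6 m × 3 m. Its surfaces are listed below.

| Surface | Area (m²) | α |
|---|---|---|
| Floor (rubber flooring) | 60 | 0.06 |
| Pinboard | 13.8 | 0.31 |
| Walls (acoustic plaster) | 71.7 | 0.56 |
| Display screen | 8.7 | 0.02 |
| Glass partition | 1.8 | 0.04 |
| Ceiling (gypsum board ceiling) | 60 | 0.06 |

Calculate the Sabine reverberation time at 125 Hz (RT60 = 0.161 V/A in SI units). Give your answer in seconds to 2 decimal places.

Total absorption A = 60*0.06 + 13.8*0.31 + 71.7*0.56 + 8.7*0.02 + 1.8*0.04 + 60*0.06
  = 3.600 + 4.278 + 40.152 + 0.174 + 0.072 + 3.600 = 51.876 m² sabins.
Volume V = 10 × 6 × 3 = 180 m³.
T = 0.161 V/A = 0.161·180/51.876 = 0.56 s.

0.56 s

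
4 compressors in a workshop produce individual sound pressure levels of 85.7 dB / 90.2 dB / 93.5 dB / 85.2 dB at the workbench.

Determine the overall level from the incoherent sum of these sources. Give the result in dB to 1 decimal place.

96.0 dB

Σ 10^(Lᵢ/10) = 3.989e+09.
Back to dB: 10·log₁₀ Σ = 96.0 dB.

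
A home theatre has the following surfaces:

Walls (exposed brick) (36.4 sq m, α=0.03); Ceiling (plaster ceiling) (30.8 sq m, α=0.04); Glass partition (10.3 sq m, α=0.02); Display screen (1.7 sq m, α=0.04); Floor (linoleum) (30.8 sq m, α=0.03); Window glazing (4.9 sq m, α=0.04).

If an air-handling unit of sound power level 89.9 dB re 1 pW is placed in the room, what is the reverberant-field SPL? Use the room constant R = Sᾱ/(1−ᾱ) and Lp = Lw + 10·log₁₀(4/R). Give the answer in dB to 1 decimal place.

Σ(Sᵢαᵢ) = 36.4×0.03 + 30.8×0.04 + 10.3×0.02 + 1.7×0.04 + 30.8×0.03 + 4.9×0.04 = 3.718; total area S = 114.9 sq m.
ᾱ = 3.718/114.9 = 0.0324; R = Sᾱ/(1−ᾱ) = 3.718/(1−0.0324) = 3.842 sq m.
Lp = Lw + 10 log₁₀(4/R) = 89.9 +0.18 = 90.1 dB.

90.1 dB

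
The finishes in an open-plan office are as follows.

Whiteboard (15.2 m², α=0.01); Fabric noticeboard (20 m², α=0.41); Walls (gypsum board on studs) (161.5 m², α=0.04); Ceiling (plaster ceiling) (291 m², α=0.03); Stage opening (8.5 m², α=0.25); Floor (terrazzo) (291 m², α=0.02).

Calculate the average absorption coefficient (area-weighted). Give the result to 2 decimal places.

Total surface area S = 787.2 m².
A = 15.2*0.01 + 20*0.41 + 161.5*0.04 + 291*0.03 + 8.5*0.25 + 291*0.02 = 31.487 sabins.
ᾱ = 31.487 / 787.2 = 0.04.

0.04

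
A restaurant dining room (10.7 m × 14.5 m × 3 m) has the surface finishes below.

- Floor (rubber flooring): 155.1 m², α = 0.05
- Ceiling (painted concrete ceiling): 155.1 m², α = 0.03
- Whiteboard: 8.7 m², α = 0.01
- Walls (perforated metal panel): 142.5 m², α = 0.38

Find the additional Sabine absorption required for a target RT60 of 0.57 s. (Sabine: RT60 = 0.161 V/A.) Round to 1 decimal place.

Equivalent absorption area: A₁ = 155.1×0.05 + 155.1×0.03 + 8.7×0.01 + 142.5×0.38 = 66.645 m².
For T = 0.57 s, need A₂ = 0.161·V/T = 0.161·465.45/0.57 = 131.469 sabins.
ΔA = A₂ − A₁ = 131.469 − 66.645 = 64.8 sabins.

64.8 sabins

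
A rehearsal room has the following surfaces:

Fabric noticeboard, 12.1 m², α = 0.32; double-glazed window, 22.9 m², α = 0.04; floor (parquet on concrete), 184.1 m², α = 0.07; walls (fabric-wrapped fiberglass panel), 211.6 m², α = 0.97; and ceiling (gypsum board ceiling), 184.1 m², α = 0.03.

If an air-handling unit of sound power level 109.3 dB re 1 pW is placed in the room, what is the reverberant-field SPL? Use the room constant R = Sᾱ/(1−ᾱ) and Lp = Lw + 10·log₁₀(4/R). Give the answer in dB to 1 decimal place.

Σ(Sᵢαᵢ) = 12.1·0.32 + 22.9·0.04 + 184.1·0.07 + 211.6·0.97 + 184.1·0.03 = 228.450; total area S = 614.8 m².
ᾱ = 0.3716, so room constant R = A/(1−ᾱ) = 363.542 m².
Lp = 109.3 + 10·log₁₀(4/363.542) = 109.3 + (-19.58) = 89.7 dB.

89.7 dB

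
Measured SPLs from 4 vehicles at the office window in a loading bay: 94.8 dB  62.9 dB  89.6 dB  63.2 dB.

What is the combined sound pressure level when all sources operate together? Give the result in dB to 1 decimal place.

96.0 dB

Sum in the linear (power) domain: Σ 10^(Lᵢ/10) = 10^(94.8/10) + 10^(62.9/10) + 10^(89.6/10) + 10^(63.2/10) = 3.936e+09.
Combined level = 10 log₁₀(3.936e+09) = 96.0 dB.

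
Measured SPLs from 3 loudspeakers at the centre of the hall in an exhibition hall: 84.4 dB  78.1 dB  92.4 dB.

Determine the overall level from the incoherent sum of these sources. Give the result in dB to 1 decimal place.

93.2 dB

Converting to relative power and adding: 10^(84.4/10) + 10^(78.1/10) + 10^(92.4/10) = 2.078e+09.
Back to dB: 10·log₁₀ Σ = 93.2 dB.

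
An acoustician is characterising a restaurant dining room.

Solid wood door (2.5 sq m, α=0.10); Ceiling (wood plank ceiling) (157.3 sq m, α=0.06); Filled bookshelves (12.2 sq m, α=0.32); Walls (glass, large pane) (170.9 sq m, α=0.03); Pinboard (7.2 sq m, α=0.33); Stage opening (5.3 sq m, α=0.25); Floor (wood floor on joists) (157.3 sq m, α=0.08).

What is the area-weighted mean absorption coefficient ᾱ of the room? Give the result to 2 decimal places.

0.07

Total surface area S = 512.7 sq m.
Weighted sum Σ Sα = 35.004.
ᾱ = 35.004 / 512.7 = 0.07.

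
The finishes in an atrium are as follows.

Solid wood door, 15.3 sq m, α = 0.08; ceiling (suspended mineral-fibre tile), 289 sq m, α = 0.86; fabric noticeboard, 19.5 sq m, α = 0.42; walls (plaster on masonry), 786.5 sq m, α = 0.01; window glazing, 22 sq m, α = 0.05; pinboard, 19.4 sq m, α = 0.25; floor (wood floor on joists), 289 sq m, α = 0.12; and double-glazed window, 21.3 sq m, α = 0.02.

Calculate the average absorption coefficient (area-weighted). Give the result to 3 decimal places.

S = Σ Sᵢ = 15.3 + 289 + 19.5 + 786.5 + 22 + 19.4 + 289 + 21.3 = 1462.0 sq m.
Σ(Sᵢαᵢ) = 15.3·0.08 + 289·0.86 + 19.5·0.42 + 786.5·0.01 + 22·0.05 + 19.4·0.25 + 289·0.12 + 21.3·0.02 = 306.875.
ᾱ = A/S = 0.210.

0.210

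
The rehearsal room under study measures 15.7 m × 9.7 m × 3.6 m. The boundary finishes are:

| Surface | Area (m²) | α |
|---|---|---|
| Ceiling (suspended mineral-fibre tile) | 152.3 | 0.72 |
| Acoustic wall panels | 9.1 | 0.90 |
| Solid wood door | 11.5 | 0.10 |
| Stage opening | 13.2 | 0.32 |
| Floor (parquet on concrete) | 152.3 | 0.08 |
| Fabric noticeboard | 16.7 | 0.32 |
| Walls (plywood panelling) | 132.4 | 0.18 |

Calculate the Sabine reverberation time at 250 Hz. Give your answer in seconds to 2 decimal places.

0.54 seconds

Total absorption A = 152.3·0.72 + 9.1·0.90 + 11.5·0.10 + 13.2·0.32 + 152.3·0.08 + 16.7·0.32 + 132.4·0.18
  = 109.656 + 8.190 + 1.150 + 4.224 + 12.184 + 5.344 + 23.832 = 164.580 m² sabins.
Volume V = 15.7 × 9.7 × 3.6 = 548.244 m³.
RT60 = 0.161 · V / A = 0.161 × 548.244 / 164.580 = 0.54 s.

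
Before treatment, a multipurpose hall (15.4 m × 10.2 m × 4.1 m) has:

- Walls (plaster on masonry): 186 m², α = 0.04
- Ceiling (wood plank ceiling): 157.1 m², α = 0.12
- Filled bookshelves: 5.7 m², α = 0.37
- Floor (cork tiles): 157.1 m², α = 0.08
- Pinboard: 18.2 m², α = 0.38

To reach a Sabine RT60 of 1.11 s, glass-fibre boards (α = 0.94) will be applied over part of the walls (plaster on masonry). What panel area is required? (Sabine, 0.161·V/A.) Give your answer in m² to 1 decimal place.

50.6

Total absorption A₁ = 186·0.04 + 157.1·0.12 + 5.7·0.37 + 157.1·0.08 + 18.2·0.38
  = 7.440 + 18.852 + 2.109 + 12.568 + 6.916 = 47.885 m² sabins.
V = 644.028 m³. Target absorption A₂ = 0.161 × 644.028 / 1.11 = 93.413 sabins.
Absorption to add: 93.413 − 47.885 = 45.528 sabins.
Net gain per m²: Δα = 0.94 − 0.04 = 0.90.
Panel area = 45.528 / 0.90 = 50.6 m².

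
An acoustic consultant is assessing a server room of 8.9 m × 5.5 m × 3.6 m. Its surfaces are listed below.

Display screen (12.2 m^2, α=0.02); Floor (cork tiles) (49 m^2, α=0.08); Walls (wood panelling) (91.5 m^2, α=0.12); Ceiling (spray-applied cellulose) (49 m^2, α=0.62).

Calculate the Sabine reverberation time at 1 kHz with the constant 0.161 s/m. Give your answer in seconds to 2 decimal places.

0.62 sec

Total absorption A = 12.2·0.02 + 49·0.08 + 91.5·0.12 + 49·0.62
  = 0.244 + 3.920 + 10.980 + 30.380 = 45.524 m^2 sabins.
Room volume: 176.22 m³.
T = 0.161 V/A = 0.161·176.22/45.524 = 0.62 s.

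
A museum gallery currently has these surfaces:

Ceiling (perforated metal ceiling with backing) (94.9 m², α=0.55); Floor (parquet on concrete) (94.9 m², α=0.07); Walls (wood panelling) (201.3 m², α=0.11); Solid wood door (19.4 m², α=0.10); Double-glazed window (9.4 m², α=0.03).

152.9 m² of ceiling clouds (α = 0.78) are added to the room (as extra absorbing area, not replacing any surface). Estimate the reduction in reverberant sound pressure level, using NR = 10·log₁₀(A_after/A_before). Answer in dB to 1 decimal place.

3.9 dB

Total absorption A_before = 94.9×0.55 + 94.9×0.07 + 201.3×0.11 + 19.4×0.10 + 9.4×0.03
  = 52.195 + 6.643 + 22.143 + 1.940 + 0.282 = 83.203 m² sabins.
Treatment contributes 152.9·0.78 = 119.262 sabins.
New total A_after = 202.465 sabins.
Reduction = 10 log₁₀(A_after/A_before) = 10 log₁₀(2.4334) = 3.9 dB.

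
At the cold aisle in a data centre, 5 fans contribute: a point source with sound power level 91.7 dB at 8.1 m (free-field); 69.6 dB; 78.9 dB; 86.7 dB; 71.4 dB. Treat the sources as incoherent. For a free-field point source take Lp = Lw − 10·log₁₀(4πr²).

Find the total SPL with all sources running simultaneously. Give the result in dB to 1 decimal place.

87.6 dB

Source at 8.1 m: Lp = 91.7 − 10·log₁₀(4π·8.1²) = 91.7 − 10·log₁₀(824.480) = 62.5 dB.
Converting to relative power and adding: 10^(62.5/10) + 10^(69.6/10) + 10^(78.9/10) + 10^(86.7/10) + 10^(71.4/10) = 5.701e+08.
Back to dB: 10·log₁₀ Σ = 87.6 dB.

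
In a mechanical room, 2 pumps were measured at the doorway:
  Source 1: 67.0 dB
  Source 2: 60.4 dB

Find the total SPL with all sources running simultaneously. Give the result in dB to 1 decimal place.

Σ 10^(Lᵢ/10) = 6.108e+06.
Combined level = 10 log₁₀(6.108e+06) = 67.9 dB.

67.9 dB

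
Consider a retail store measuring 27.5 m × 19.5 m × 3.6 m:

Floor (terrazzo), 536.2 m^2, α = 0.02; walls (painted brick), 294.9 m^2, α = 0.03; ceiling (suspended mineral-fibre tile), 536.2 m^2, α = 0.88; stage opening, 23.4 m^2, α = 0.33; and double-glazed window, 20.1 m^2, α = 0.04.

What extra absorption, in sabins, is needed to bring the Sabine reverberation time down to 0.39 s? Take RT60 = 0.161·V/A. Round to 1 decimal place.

297.0 sabins

Summing Sᵢαᵢ: 10.724 + 8.847 + 471.856 + 7.722 + 0.804 → A₁ = 499.953 sabins.
V = 1930.5 m³. Required absorption A₂ = 0.161 × 1930.5 / 0.39 = 796.950 sabins.
Shortfall: 796.950 − 499.953 = 297.0 sabins.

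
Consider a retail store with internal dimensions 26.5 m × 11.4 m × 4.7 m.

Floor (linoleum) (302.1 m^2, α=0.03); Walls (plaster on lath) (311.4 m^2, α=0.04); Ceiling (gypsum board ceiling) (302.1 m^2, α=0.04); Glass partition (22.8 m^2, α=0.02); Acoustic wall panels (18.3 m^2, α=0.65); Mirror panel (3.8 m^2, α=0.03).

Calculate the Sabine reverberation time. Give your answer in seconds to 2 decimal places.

A = Σ Sᵢαᵢ = 302.1·0.03 + 311.4·0.04 + 302.1·0.04 + 22.8·0.02 + 18.3·0.65 + 3.8·0.03 = 46.068 sabins.
Room volume: 1419.87 m³.
Sabine: RT60 = 0.161 × 1419.87 / 46.068 = 4.96 s.

4.96 seconds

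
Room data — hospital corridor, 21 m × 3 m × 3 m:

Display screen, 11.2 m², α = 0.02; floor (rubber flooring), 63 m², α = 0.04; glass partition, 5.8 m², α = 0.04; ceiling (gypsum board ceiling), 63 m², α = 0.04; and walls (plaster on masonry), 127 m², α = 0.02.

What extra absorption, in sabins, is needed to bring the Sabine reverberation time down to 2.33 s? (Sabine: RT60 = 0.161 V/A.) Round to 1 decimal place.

5.0 sabins

Summing Sᵢαᵢ: 0.224 + 2.520 + 0.232 + 2.520 + 2.540 → A₁ = 8.036 sabins.
Target A₂ = 0.161·189/2.33 = 13.060 sabins (V = 189 m³).
Additional absorption ΔA = 13.060 − 8.036 = 5.0 sabins.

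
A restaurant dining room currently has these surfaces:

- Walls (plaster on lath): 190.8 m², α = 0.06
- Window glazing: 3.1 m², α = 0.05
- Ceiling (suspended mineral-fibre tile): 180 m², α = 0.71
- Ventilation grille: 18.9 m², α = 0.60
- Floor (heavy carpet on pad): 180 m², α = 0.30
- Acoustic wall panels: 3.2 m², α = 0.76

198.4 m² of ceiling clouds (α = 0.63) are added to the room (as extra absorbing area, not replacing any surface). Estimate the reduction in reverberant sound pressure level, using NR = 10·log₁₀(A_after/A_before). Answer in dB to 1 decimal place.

2.1 dB

Total absorption A_before = 190.8·0.06 + 3.1·0.05 + 180·0.71 + 18.9·0.60 + 180·0.30 + 3.2·0.76
  = 11.448 + 0.155 + 127.800 + 11.340 + 54.000 + 2.432 = 207.175 m² sabins.
Treatment contributes 198.4·0.63 = 124.992 sabins.
A_after = 207.175 + 124.992 = 332.167 sabins.
NR = 10·log₁₀(332.167/207.175) = 2.1 dB.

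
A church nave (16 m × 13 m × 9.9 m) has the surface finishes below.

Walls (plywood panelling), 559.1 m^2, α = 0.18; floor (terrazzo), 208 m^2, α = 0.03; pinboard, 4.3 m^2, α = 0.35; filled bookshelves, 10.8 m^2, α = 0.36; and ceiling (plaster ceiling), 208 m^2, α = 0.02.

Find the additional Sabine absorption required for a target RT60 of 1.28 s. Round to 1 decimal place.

Summing Sᵢαᵢ: 100.638 + 6.240 + 1.505 + 3.888 + 4.160 → A₁ = 116.431 sabins.
Target A₂ = 0.161·2059.2/1.28 = 259.009 sabins (V = 2059.2 m³).
Shortfall: 259.009 − 116.431 = 142.6 sabins.

142.6 sabins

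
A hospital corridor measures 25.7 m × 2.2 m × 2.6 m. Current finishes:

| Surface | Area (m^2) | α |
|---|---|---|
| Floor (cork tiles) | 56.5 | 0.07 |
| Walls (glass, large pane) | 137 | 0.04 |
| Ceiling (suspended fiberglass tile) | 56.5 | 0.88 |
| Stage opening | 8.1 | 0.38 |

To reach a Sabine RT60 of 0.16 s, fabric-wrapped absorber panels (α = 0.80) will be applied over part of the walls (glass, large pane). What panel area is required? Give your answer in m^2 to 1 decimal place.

A₁ = Σ Sᵢαᵢ = 56.5·0.07 + 137·0.04 + 56.5·0.88 + 8.1·0.38 = 62.233 sabins.
Required A₂ = 0.161·147.004/0.16 = 147.923 sabins.
ΔA needed = 147.923 − 62.233 = 85.690 sabins.
Each m^2 of panel replacing the walls (glass, large pane) adds (0.80 − 0.04) = 0.76 sabins.
Area = ΔA/Δα = 85.690/0.76 = 112.7 m^2.

112.7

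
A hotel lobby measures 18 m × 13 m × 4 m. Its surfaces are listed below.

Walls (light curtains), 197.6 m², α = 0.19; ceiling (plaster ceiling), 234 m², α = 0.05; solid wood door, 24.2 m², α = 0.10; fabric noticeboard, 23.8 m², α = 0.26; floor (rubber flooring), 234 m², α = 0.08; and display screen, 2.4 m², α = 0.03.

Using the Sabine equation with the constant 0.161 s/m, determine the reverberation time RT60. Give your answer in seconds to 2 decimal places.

1.97 s

A = Σ Sᵢαᵢ = 197.6·0.19 + 234·0.05 + 24.2·0.10 + 23.8·0.26 + 234·0.08 + 2.4·0.03 = 76.644 sabins.
Room volume: 936 m³.
RT60 = 0.161 · V / A = 0.161 × 936 / 76.644 = 1.97 s.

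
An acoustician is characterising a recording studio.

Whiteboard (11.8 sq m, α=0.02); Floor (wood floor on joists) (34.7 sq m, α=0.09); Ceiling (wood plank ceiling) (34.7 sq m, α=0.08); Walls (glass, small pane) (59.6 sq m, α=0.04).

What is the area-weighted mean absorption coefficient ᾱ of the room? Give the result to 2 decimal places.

0.06

S = Σ Sᵢ = 11.8 + 34.7 + 34.7 + 59.6 = 140.8 sq m.
Weighted sum Σ Sα = 8.519.
ᾱ = 8.519 / 140.8 = 0.06.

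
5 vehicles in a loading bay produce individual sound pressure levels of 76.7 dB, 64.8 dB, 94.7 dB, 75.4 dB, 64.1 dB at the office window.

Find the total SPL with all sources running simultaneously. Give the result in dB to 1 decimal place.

94.8 dB

Sum in the linear (power) domain: Σ 10^(Lᵢ/10) = 10^(76.7/10) + 10^(64.8/10) + 10^(94.7/10) + 10^(75.4/10) + 10^(64.1/10) = 3.038e+09.
L_total = 10·log₁₀(3.038e+09) = 94.8 dB.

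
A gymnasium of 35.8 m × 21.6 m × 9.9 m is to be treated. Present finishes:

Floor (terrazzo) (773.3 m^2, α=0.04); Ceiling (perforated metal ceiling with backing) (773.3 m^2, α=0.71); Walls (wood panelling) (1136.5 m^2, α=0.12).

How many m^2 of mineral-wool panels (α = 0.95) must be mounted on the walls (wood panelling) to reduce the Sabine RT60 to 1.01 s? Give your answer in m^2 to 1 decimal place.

607.2

Total absorption A₁ = 773.3·0.04 + 773.3·0.71 + 1136.5·0.12
  = 30.932 + 549.043 + 136.380 = 716.355 m^2 sabins.
Required A₂ = 0.161·7655.472/1.01 = 1220.328 sabins.
Absorption to add: 1220.328 − 716.355 = 503.973 sabins.
Net gain per m^2: Δα = 0.95 − 0.12 = 0.83.
Area = ΔA/Δα = 503.973/0.83 = 607.2 m^2.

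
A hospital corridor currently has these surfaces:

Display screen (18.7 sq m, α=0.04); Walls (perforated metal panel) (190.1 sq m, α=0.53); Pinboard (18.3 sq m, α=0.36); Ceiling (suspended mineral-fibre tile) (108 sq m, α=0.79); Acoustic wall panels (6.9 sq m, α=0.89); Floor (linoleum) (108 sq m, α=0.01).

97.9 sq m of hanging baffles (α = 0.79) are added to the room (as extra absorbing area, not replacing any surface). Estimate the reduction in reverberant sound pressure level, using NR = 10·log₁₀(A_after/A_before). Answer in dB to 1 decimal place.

1.4 dB

Summing Sᵢαᵢ: 0.748 + 100.753 + 6.588 + 85.320 + 6.141 + 1.080 → A_before = 200.630 sabins.
Treatment contributes 97.9·0.79 = 77.341 sabins.
New total A_after = 277.971 sabins.
NR = 10·log₁₀(277.971/200.630) = 1.4 dB.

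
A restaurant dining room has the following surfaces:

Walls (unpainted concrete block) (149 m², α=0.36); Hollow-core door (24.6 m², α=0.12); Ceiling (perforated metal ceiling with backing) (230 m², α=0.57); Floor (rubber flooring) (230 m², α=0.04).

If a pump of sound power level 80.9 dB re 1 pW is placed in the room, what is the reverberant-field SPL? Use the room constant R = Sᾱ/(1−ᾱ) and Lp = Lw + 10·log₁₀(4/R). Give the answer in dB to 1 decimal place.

62.4 dB

Σ(Sᵢαᵢ) = 149·0.36 + 24.6·0.12 + 230·0.57 + 230·0.04 = 196.892; total area S = 633.6 m².
ᾱ = 196.892/633.6 = 0.3108; R = Sᾱ/(1−ᾱ) = 196.892/(1−0.3108) = 285.682 m².
Lp = 80.9 + 10·log₁₀(4/285.682) = 80.9 + (-18.54) = 62.4 dB.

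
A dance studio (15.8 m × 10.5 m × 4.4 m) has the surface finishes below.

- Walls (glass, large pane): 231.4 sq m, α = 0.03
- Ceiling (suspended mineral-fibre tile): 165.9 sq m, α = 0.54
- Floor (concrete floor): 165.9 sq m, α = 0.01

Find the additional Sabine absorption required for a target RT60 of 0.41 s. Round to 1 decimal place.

188.5 sabins

A₁ = Σ Sᵢαᵢ = 231.4·0.03 + 165.9·0.54 + 165.9·0.01 = 98.187 sabins.
Target A₂ = 0.161·729.96/0.41 = 286.643 sabins (V = 729.96 m³).
Shortfall: 286.643 − 98.187 = 188.5 sabins.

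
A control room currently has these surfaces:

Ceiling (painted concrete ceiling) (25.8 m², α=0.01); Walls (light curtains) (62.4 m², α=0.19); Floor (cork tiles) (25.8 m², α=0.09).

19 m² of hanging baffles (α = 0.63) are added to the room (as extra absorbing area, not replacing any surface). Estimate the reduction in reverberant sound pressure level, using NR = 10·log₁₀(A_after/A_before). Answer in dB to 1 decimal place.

2.6 dB

Total absorption A_before = 25.8*0.01 + 62.4*0.19 + 25.8*0.09
  = 0.258 + 11.856 + 2.322 = 14.436 m² sabins.
Treatment contributes 19·0.63 = 11.970 sabins.
A_after = 14.436 + 11.970 = 26.406 sabins.
NR = 10·log₁₀(26.406/14.436) = 2.6 dB.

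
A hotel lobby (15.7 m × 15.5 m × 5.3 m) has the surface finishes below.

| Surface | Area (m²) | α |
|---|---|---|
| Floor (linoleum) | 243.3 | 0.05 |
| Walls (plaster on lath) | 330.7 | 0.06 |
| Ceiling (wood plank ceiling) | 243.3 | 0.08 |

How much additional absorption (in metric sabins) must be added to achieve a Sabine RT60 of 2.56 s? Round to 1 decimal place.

Equivalent absorption area: A₁ = 243.3*0.05 + 330.7*0.06 + 243.3*0.08 = 51.471 m².
For T = 2.56 s, need A₂ = 0.161·V/T = 0.161·1289.755/2.56 = 81.113 sabins.
Additional absorption ΔA = 81.113 − 51.471 = 29.6 sabins.

29.6 sabins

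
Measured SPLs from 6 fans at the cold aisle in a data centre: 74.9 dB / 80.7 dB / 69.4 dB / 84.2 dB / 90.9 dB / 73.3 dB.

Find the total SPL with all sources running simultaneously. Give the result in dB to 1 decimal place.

Σ 10^(Lᵢ/10) = 1.672e+09.
Back to dB: 10·log₁₀ Σ = 92.2 dB.

92.2 dB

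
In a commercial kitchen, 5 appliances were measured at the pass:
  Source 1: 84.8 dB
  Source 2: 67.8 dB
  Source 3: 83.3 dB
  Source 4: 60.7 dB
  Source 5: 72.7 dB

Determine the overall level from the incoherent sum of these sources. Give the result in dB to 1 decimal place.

Converting to relative power and adding: 10^(84.8/10) + 10^(67.8/10) + 10^(83.3/10) + 10^(60.7/10) + 10^(72.7/10) = 5.416e+08.
L_total = 10·log₁₀(5.416e+08) = 87.3 dB.

87.3 dB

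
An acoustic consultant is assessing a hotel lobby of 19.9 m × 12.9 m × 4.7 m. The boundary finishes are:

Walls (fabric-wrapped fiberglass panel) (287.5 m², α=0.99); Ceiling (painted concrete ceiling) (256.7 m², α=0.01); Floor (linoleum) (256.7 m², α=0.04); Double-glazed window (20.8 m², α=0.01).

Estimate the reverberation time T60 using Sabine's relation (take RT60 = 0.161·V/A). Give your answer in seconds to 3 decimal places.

A = Σ Sᵢαᵢ = 287.5·0.99 + 256.7·0.01 + 256.7·0.04 + 20.8·0.01 = 297.668 sabins.
V = 19.9·12.9·4.7 = 1206.537 m³.
RT60 = 0.161 · V / A = 0.161 × 1206.537 / 297.668 = 0.653 s.

0.653 seconds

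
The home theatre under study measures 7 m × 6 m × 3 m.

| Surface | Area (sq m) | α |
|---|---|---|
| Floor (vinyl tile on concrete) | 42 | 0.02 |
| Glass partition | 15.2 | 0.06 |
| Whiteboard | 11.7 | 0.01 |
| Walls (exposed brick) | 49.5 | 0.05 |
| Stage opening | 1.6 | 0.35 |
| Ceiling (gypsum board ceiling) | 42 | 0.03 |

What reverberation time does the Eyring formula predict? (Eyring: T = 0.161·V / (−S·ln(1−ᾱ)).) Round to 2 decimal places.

S = Σ Sᵢ = 162.0 sq m.
Σ(Sᵢαᵢ) = 42·0.02 + 15.2·0.06 + 11.7·0.01 + 49.5·0.05 + 1.6·0.35 + 42·0.03 = 6.164.
Mean coefficient ᾱ = A/S = 0.0380.
Eyring denominator: −S ln(1−ᾱ) = 6.276.
V = 7 × 6 × 3 = 126 m³.
T = 0.161·V/[−S·ln(1−ᾱ)] = 0.161·126/6.276 = 3.23 s.

3.23 seconds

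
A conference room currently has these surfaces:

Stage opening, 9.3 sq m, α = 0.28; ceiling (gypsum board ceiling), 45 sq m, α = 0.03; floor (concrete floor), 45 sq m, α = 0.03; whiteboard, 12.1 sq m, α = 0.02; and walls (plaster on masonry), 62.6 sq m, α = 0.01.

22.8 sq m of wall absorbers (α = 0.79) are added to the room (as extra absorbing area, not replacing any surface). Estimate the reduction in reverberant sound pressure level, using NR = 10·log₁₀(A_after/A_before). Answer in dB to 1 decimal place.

A_before = Σ Sᵢαᵢ = 9.3·0.28 + 45·0.03 + 45·0.03 + 12.1·0.02 + 62.6·0.01 = 6.172 sabins.
Added absorption = 22.8 × 0.79 = 18.012 sabins.
A_after = 6.172 + 18.012 = 24.184 sabins.
Reduction = 10 log₁₀(A_after/A_before) = 10 log₁₀(3.9183) = 5.9 dB.

5.9 dB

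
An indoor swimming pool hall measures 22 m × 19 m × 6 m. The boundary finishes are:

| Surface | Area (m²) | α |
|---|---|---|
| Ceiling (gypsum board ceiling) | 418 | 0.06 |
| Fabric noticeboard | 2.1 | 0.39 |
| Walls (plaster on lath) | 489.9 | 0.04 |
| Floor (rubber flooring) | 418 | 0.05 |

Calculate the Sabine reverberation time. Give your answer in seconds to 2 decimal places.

A = Σ Sᵢαᵢ = 418*0.06 + 2.1*0.39 + 489.9*0.04 + 418*0.05 = 66.395 sabins.
Volume V = 22 × 19 × 6 = 2508 m³.
RT60 = 0.161 · V / A = 0.161 × 2508 / 66.395 = 6.08 s.

6.08 seconds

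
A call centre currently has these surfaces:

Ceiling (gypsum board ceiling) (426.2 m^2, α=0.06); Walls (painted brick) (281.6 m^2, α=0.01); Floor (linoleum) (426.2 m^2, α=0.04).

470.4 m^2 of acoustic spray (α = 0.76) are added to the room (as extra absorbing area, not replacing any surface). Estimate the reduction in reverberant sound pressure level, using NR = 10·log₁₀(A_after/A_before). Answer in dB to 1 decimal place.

9.5 dB

A_before = Σ Sᵢαᵢ = 426.2*0.06 + 281.6*0.01 + 426.2*0.04 = 45.436 sabins.
Treatment contributes 470.4·0.76 = 357.504 sabins.
A_after = 45.436 + 357.504 = 402.940 sabins.
Reduction = 10 log₁₀(A_after/A_before) = 10 log₁₀(8.8683) = 9.5 dB.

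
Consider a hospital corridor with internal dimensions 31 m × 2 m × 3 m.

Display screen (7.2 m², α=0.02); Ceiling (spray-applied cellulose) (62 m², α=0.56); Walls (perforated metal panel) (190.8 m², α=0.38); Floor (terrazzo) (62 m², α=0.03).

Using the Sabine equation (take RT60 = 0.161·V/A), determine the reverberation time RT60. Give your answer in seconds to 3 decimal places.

A = Σ Sᵢαᵢ = 7.2·0.02 + 62·0.56 + 190.8·0.38 + 62·0.03 = 109.228 sabins.
V = 31·2·3 = 186 m³.
RT60 = 0.161 · V / A = 0.161 × 186 / 109.228 = 0.274 s.

0.274 s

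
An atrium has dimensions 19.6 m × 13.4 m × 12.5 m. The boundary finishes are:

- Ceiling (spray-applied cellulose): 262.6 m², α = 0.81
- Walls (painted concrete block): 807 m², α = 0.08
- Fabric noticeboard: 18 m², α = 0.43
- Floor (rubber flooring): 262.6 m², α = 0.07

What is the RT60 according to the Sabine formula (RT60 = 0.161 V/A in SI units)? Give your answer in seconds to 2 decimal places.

1.74 seconds

A = Σ Sᵢαᵢ = 262.6·0.81 + 807·0.08 + 18·0.43 + 262.6·0.07 = 303.388 sabins.
V = 19.6·13.4·12.5 = 3283 m³.
Sabine: RT60 = 0.161 × 3283 / 303.388 = 1.74 s.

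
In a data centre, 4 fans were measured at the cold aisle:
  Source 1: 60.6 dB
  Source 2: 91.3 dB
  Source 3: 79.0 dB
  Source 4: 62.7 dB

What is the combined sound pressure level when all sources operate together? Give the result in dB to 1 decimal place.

91.6 dB

Σ 10^(Lᵢ/10) = 1.431e+09.
Back to dB: 10·log₁₀ Σ = 91.6 dB.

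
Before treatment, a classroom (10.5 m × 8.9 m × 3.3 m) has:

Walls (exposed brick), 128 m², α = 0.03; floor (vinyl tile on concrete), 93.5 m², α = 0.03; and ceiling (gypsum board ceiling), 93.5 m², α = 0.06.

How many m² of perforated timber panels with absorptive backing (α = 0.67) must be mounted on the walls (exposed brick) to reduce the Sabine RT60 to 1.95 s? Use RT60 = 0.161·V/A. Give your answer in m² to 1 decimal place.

A₁ = Σ Sᵢαᵢ = 128*0.03 + 93.5*0.03 + 93.5*0.06 = 12.255 sabins.
Required A₂ = 0.161·308.385/1.95 = 25.462 sabins.
ΔA needed = 25.462 − 12.255 = 13.207 sabins.
Each m² of panel replacing the walls (exposed brick) adds (0.67 − 0.03) = 0.64 sabins.
Area = ΔA/Δα = 13.207/0.64 = 20.6 m².

20.6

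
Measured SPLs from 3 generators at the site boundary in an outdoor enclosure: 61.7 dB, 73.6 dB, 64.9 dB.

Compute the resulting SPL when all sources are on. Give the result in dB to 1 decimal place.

74.4 dB

Sum in the linear (power) domain: Σ 10^(Lᵢ/10) = 10^(61.7/10) + 10^(73.6/10) + 10^(64.9/10) = 2.748e+07.
Combined level = 10 log₁₀(2.748e+07) = 74.4 dB.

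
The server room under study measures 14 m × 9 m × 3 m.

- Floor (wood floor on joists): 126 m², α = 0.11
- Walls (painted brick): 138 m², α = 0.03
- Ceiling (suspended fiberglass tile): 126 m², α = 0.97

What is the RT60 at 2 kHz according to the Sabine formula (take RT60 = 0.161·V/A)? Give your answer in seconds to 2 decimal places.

0.43 sec

Summing Sᵢαᵢ: 13.860 + 4.140 + 122.220 → A = 140.220 sabins.
Room volume: 378 m³.
T = 0.161 V/A = 0.161·378/140.220 = 0.43 s.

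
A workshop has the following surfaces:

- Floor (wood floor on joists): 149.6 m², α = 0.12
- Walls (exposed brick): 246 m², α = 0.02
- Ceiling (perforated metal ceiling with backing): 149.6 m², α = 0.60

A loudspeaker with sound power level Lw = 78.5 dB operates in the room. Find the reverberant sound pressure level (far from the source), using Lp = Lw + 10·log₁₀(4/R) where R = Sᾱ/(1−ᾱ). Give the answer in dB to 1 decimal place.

63.0 dB

Σ(Sᵢαᵢ) = 149.6·0.12 + 246·0.02 + 149.6·0.60 = 112.632; total area S = 545.2 m².
ᾱ = 0.2066, so room constant R = A/(1−ᾱ) = 141.961 m².
Lp = Lw + 10 log₁₀(4/R) = 78.5 -15.50 = 63.0 dB.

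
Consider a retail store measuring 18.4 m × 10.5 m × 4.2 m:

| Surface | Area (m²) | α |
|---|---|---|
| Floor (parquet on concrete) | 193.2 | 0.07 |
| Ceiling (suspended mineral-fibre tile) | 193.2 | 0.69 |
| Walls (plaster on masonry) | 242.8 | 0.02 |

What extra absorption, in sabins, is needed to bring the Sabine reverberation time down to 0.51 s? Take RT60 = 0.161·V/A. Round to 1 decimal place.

104.5 sabins

A₁ = Σ Sᵢαᵢ = 193.2·0.07 + 193.2·0.69 + 242.8·0.02 = 151.688 sabins.
V = 811.44 m³. Required absorption A₂ = 0.161 × 811.44 / 0.51 = 256.160 sabins.
Additional absorption ΔA = 256.160 − 151.688 = 104.5 sabins.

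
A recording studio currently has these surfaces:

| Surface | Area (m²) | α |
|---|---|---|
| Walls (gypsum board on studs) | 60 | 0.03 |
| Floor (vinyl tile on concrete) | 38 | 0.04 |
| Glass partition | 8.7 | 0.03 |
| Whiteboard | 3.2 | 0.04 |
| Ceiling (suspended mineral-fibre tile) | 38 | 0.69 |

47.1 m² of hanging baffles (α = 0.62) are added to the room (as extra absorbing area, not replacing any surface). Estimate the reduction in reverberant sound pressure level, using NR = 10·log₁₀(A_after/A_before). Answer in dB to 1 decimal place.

3.0 dB

Summing Sᵢαᵢ: 1.800 + 1.520 + 0.261 + 0.128 + 26.220 → A_before = 29.929 sabins.
Treatment contributes 47.1·0.62 = 29.202 sabins.
A_after = 29.929 + 29.202 = 59.131 sabins.
Reduction = 10 log₁₀(A_after/A_before) = 10 log₁₀(1.9757) = 3.0 dB.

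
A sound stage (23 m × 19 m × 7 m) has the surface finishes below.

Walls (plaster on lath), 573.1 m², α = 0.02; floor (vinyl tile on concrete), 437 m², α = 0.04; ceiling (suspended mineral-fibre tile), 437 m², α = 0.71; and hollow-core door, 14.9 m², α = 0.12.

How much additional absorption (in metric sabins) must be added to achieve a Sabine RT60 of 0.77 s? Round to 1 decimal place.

Total absorption A₁ = 573.1*0.02 + 437*0.04 + 437*0.71 + 14.9*0.12
  = 11.462 + 17.480 + 310.270 + 1.788 = 341.000 m² sabins.
V = 3059 m³. Required absorption A₂ = 0.161 × 3059 / 0.77 = 639.609 sabins.
ΔA = A₂ − A₁ = 639.609 − 341.000 = 298.6 sabins.

298.6 sabins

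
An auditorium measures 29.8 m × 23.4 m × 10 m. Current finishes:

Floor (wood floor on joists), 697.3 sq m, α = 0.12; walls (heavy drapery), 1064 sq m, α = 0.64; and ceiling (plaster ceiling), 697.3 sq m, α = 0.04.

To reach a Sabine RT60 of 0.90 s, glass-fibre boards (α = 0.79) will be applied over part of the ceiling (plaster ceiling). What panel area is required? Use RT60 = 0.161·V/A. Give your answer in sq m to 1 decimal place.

A₁ = Σ Sᵢαᵢ = 697.3·0.12 + 1064·0.64 + 697.3·0.04 = 792.528 sabins.
V = 6973.2 m³. Target absorption A₂ = 0.161 × 6973.2 / 0.90 = 1247.428 sabins.
Absorption to add: 1247.428 − 792.528 = 454.900 sabins.
Net gain per sq m: Δα = 0.79 − 0.04 = 0.75.
Area = ΔA/Δα = 454.900/0.75 = 606.5 sq m.

606.5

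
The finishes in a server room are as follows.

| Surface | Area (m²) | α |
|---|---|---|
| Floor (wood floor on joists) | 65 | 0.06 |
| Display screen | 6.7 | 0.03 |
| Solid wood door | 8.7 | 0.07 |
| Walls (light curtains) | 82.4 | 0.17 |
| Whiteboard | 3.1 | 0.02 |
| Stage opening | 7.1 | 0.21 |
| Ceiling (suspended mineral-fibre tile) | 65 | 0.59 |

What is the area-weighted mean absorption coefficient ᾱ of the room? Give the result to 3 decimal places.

S = Σ Sᵢ = 65 + 6.7 + 8.7 + 82.4 + 3.1 + 7.1 + 65 = 238.0 m².
Σ(Sᵢαᵢ) = 65·0.06 + 6.7·0.03 + 8.7·0.07 + 82.4·0.17 + 3.1·0.02 + 7.1·0.21 + 65·0.59 = 58.621.
ᾱ = 58.621 / 238.0 = 0.246.

0.246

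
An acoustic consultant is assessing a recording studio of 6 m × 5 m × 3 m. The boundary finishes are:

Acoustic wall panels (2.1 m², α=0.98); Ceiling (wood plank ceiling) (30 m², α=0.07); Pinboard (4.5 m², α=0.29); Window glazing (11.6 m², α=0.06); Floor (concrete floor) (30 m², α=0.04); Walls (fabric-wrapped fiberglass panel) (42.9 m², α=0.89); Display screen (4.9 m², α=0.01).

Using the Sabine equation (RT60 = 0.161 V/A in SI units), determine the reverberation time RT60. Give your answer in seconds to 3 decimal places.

Equivalent absorption area: A = 2.1×0.98 + 30×0.07 + 4.5×0.29 + 11.6×0.06 + 30×0.04 + 42.9×0.89 + 4.9×0.01 = 45.589 m².
Volume V = 6 × 5 × 3 = 90 m³.
Sabine: RT60 = 0.161 × 90 / 45.589 = 0.318 s.

0.318 sec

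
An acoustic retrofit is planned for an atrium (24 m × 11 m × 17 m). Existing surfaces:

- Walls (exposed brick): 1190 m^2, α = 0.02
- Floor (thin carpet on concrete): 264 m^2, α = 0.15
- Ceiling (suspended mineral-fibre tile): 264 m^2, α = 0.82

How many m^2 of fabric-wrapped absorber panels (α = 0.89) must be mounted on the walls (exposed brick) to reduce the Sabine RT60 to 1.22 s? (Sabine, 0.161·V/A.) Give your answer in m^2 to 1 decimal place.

359.1

A₁ = Σ Sᵢαᵢ = 1190*0.02 + 264*0.15 + 264*0.82 = 279.880 sabins.
Required A₂ = 0.161·4488/1.22 = 592.269 sabins.
Absorption to add: 592.269 − 279.880 = 312.389 sabins.
Each m^2 of panel replacing the walls (exposed brick) adds (0.89 − 0.02) = 0.87 sabins.
Area = ΔA/Δα = 312.389/0.87 = 359.1 m^2.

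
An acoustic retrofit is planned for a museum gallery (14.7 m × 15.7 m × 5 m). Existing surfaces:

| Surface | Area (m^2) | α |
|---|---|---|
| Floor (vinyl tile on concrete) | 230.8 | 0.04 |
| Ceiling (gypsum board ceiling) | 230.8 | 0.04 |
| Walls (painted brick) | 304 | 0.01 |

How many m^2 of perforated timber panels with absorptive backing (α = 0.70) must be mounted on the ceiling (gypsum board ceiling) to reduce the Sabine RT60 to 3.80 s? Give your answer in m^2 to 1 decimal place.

Summing Sᵢαᵢ: 9.232 + 9.232 + 3.040 → A₁ = 21.504 sabins.
V = 1153.95 m³. Target absorption A₂ = 0.161 × 1153.95 / 3.80 = 48.891 sabins.
ΔA needed = 48.891 − 21.504 = 27.387 sabins.
Net gain per m^2: Δα = 0.70 − 0.04 = 0.66.
Panel area = 27.387 / 0.66 = 41.5 m^2.

41.5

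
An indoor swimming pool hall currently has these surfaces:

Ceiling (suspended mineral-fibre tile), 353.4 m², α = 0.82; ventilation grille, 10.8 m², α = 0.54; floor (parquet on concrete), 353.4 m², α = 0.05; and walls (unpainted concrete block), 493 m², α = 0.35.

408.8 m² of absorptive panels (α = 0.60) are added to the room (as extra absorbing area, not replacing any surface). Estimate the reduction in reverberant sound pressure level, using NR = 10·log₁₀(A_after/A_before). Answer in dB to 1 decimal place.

1.8 dB

Summing Sᵢαᵢ: 289.788 + 5.832 + 17.670 + 172.550 → A_before = 485.840 sabins.
Treatment contributes 408.8·0.60 = 245.280 sabins.
New total A_after = 731.120 sabins.
NR = 10·log₁₀(731.120/485.840) = 1.8 dB.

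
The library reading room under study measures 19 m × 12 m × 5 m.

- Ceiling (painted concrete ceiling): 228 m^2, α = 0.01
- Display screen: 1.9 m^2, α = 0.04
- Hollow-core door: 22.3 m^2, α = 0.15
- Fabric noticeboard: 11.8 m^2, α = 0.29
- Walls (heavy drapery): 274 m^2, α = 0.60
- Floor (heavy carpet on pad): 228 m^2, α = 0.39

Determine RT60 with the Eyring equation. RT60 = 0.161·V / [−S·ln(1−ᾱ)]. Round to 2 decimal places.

0.57 sec

Total surface area S = 228 + 1.9 + 22.3 + 11.8 + 274 + 228 = 766.0 m^2.
Σ(Sᵢαᵢ) = 228×0.01 + 1.9×0.04 + 22.3×0.15 + 11.8×0.29 + 274×0.60 + 228×0.39 = 262.443.
Mean coefficient ᾱ = A/S = 0.3426.
−S·ln(1−ᾱ) = −766.0 × ln(1 − 0.3426) = 321.308.
V = 19 × 12 × 5 = 1140 m³.
T = 0.161·V/[−S·ln(1−ᾱ)] = 0.161·1140/321.308 = 0.57 s.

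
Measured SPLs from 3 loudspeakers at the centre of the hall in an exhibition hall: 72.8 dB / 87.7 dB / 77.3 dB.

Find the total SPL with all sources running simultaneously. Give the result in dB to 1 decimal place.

Converting to relative power and adding: 10^(72.8/10) + 10^(87.7/10) + 10^(77.3/10) = 6.616e+08.
L_total = 10·log₁₀(6.616e+08) = 88.2 dB.

88.2 dB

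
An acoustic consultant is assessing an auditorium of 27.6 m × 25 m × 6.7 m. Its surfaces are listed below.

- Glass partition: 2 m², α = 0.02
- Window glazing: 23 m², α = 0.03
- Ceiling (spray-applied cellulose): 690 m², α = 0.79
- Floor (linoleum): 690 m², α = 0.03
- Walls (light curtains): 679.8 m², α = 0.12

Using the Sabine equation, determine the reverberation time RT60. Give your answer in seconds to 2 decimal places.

Total absorption A = 2*0.02 + 23*0.03 + 690*0.79 + 690*0.03 + 679.8*0.12
  = 0.040 + 0.690 + 545.100 + 20.700 + 81.576 = 648.106 m² sabins.
Volume V = 27.6 × 25 × 6.7 = 4623 m³.
T = 0.161 V/A = 0.161·4623/648.106 = 1.15 s.

1.15 s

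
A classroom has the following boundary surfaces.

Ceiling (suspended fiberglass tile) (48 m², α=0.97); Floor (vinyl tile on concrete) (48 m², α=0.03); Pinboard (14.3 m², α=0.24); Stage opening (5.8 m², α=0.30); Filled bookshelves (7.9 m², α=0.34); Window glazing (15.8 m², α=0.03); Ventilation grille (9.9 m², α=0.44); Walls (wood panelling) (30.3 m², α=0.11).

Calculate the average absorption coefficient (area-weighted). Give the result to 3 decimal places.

0.356

Total surface area S = 180.0 m².
Weighted sum Σ Sα = 64.021.
ᾱ = 64.021 / 180.0 = 0.356.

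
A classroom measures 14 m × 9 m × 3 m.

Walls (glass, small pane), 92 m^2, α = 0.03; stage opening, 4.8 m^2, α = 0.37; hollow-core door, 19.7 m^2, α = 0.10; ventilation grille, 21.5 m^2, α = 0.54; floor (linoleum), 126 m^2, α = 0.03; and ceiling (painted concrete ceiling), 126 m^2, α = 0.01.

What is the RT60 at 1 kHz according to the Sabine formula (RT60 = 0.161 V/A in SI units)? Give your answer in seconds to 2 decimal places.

Equivalent absorption area: A = 92·0.03 + 4.8·0.37 + 19.7·0.10 + 21.5·0.54 + 126·0.03 + 126·0.01 = 23.156 m^2.
V = 14·9·3 = 378 m³.
T = 0.161 V/A = 0.161·378/23.156 = 2.63 s.

2.63 s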